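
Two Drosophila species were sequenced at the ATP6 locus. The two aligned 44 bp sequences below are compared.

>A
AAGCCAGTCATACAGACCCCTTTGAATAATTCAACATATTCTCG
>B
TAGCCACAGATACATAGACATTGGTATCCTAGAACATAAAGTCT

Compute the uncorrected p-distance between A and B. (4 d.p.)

0.4091

The sequences differ at 18 of 44 positions.
p = 18/44 = 0.409090… ≈ 0.4091 (to 4 d.p.).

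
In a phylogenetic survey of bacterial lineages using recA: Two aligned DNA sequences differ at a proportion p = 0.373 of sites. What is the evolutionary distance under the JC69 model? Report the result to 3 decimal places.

0.516

d = −(3/4) ln(1 − 4p/3) = −0.75 ln(1 − 0.497333) = −0.75 ln(0.502667)
  = −0.75 × (-0.687827) = 0.515870 substitutions/site.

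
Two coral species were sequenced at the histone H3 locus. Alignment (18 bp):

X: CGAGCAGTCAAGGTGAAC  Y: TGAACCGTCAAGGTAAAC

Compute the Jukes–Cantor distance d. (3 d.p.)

The sequences differ at 4 of 18 sites (1, 4, 6, 15), so p = 4/18 ≈ 0.222222.
d = −(3/4) ln(1 − 4p/3) = −0.75 ln(1 − 0.296296) = −0.75 ln(0.703704)
  = −0.75 × (-0.351397) = 0.263548 substitutions/site.

0.264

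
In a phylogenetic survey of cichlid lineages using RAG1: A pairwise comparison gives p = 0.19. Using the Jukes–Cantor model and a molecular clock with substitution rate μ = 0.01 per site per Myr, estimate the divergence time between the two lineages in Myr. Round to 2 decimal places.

10.96

d = −(3/4) ln(1 − 4p/3) = −0.75 ln(1 − 0.253333) = −0.75 ln(0.746667)
  = −0.75 × (-0.292136) = 0.219102 substitutions/site.
Under a molecular clock d = 2μt, so t = d/(2μ) = 0.219102 / (2 × 0.01) = 10.96 Myr.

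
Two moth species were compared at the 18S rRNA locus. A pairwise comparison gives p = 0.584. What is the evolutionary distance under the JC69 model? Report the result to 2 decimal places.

d = −(3/4) ln(1 − 4p/3) = −0.75 ln(1 − 0.778667) = −0.75 ln(0.221333)
  = −0.75 × (-1.508087) = 1.131065 substitutions/site.

1.13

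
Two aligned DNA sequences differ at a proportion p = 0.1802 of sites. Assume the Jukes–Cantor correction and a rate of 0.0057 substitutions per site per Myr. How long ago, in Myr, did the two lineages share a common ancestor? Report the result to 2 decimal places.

18.08

d = −(3/4) ln(1 − 4p/3) = −0.75 ln(1 − 0.240267) = −0.75 ln(0.759733)
  = −0.75 × (-0.274788) = 0.206091 substitutions/site.
Under a molecular clock d = 2μt, so t = d/(2μ) = 0.206091 / (2 × 0.0057) = 18.08 Myr.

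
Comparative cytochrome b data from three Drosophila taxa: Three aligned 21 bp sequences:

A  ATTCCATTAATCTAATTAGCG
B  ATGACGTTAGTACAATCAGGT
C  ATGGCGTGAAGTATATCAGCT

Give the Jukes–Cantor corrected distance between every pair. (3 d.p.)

d(A,B) = 0.635, d(A,C) = 0.756, d(B,C) = 0.532

A–B: 9/21 sites differ → p ≈ 0.428571, d = −0.75 ln(1 − 0.571428) = 0.635472 ≈ 0.635.
A–C: 10/21 sites differ → p ≈ 0.47619, d = −0.75 ln(1 − 0.63492) = 0.755729 ≈ 0.756.
B–C: 8/21 sites differ → p ≈ 0.380952, d = −0.75 ln(1 − 0.507936) = 0.531860 ≈ 0.532.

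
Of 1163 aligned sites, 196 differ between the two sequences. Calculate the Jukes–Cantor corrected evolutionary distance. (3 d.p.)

0.191

p = 196/1163 ≈ 0.16853.
d = −(3/4) ln(1 − 4p/3) = −0.75 ln(1 − 0.224707) = −0.75 ln(0.775293)
  = −0.75 × (-0.254514) = 0.190886 substitutions/site.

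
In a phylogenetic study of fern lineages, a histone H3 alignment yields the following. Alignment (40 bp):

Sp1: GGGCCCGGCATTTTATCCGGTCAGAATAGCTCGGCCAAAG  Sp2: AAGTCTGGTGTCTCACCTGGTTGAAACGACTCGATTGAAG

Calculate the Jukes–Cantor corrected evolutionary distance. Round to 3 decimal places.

0.824

The sequences differ at 20 of 40 sites, so p = 20/40 = 0.5.
d = −(3/4) ln(1 − 4p/3) = −0.75 ln(1 − 0.666667) = −0.75 ln(0.333333)
  = −0.75 × (-1.098613) = 0.823960 substitutions/site.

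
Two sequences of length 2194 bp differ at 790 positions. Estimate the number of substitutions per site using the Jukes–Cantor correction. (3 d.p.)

0.491

p = 790/2194 ≈ 0.360073.
d = −(3/4) ln(1 − 4p/3) = −0.75 ln(1 − 0.480097) = −0.75 ln(0.519903)
  = −0.75 × (-0.654113) = 0.490585 substitutions/site.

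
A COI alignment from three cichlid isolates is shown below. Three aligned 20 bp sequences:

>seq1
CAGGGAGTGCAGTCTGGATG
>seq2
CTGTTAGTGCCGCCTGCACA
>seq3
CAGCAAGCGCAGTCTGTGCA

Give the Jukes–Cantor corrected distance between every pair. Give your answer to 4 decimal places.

seq1–seq2: 8/20 sites differ → p = 0.4, d = −0.75 ln(1 − 0.533333) = 0.571605 ≈ 0.5716.
seq1–seq3: 7/20 sites differ → p = 0.35, d = −0.75 ln(1 − 0.466667) = 0.471457 ≈ 0.4715.
seq2–seq3: 8/20 sites differ → p = 0.4, d = −0.75 ln(1 − 0.533333) = 0.571605 ≈ 0.5716.

d(seq1,seq2) = 0.5716, d(seq1,seq3) = 0.4715, d(seq2,seq3) = 0.5716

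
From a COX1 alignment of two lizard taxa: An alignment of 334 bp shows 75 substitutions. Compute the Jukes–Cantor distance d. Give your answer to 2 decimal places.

p = 75/334 ≈ 0.224551.
d = −(3/4) ln(1 − 4p/3) = −0.75 ln(1 − 0.299401) = −0.75 ln(0.700599)
  = −0.75 × (-0.355820) = 0.266865 substitutions/site.

0.27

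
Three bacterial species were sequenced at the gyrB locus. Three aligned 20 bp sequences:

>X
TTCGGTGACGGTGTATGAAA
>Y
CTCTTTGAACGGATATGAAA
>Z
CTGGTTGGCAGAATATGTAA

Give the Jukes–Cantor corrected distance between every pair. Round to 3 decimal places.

d(X,Y) = 0.471, d(X,Z) = 0.572, d(Y,Z) = 0.471

X–Y: 7/20 sites differ → p = 0.35, d = −0.75 ln(1 − 0.466667) = 0.471457 ≈ 0.471.
X–Z: 8/20 sites differ → p = 0.4, d = −0.75 ln(1 − 0.533333) = 0.571605 ≈ 0.572.
Y–Z: 7/20 sites differ → p = 0.35, d = −0.75 ln(1 − 0.466667) = 0.471457 ≈ 0.471.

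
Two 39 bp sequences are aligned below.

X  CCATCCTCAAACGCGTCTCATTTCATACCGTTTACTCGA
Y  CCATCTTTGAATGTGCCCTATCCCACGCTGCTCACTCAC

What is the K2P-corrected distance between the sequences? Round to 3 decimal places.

Of 39 sites, 16 differences are transitions and 1 are transversions, so P = 16/39 ≈ 0.410256 and Q = 1/39 ≈ 0.025641.
Under the Kimura two-parameter model, d = −½ ln(1 − 2P − Q) − ¼ ln(1 − 2Q).
1 − 2P − Q = 0.153847, giving −½ ln(0.153847) = 0.935898.
1 − 2Q = 0.948718, giving −¼ ln(0.948718) = 0.013161.
d = 0.935898 + 0.013161 = 0.949059.

0.949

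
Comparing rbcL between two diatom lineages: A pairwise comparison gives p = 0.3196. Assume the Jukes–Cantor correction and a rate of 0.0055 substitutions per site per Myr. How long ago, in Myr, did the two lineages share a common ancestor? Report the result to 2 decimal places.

d = −(3/4) ln(1 − 4p/3) = −0.75 ln(1 − 0.426133) = −0.75 ln(0.573867)
  = −0.75 × (-0.555358) = 0.416519 substitutions/site.
Under a molecular clock d = 2μt, so t = d/(2μ) = 0.416519 / (2 × 0.0055) = 37.87 Myr.

37.87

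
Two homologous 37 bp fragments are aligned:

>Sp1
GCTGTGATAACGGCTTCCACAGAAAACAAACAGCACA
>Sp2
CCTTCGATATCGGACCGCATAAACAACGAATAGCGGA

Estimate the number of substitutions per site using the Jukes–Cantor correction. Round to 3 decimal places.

The sequences differ at 15 of 37 sites, so p = 15/37 ≈ 0.405405.
d = −(3/4) ln(1 − 4p/3) = −0.75 ln(1 − 0.54054) = −0.75 ln(0.45946)
  = −0.75 × (-0.777703) = 0.583277 substitutions/site.

0.583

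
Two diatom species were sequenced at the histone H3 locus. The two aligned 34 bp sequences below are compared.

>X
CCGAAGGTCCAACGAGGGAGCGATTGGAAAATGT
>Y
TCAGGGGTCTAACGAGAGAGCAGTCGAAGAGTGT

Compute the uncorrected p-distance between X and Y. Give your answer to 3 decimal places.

The sequences differ at 12 of 34 positions.
p = 12/34 = 0.352941… ≈ 0.353 (to 3 d.p.).

0.353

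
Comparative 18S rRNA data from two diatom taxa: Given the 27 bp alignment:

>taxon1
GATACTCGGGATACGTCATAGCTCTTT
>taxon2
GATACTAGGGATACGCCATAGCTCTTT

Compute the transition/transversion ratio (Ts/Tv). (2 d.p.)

1.00

Transitions are A↔G and C↔T; transversions are all other mismatches.
Transitions: 1. Transversions: 1.
R = 1/1 = 1.00.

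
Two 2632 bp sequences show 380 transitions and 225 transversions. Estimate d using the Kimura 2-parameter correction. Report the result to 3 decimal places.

P = 380/2632 ≈ 0.144377 and Q = 225/2632 ≈ 0.085486.
Under the Kimura two-parameter model, d = −½ ln(1 − 2P − Q) − ¼ ln(1 − 2Q).
1 − 2P − Q = 0.62576, giving −½ ln(0.62576) = 0.234394.
1 − 2Q = 0.829028, giving −¼ ln(0.829028) = 0.046875.
d = 0.234394 + 0.046875 = 0.281269.

0.281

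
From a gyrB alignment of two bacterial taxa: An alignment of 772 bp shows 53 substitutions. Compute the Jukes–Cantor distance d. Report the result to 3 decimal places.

p = 53/772 ≈ 0.068653.
d = −(3/4) ln(1 − 4p/3) = −0.75 ln(1 − 0.091537) = −0.75 ln(0.908463)
  = −0.75 × (-0.096001) = 0.072001 substitutions/site.

0.072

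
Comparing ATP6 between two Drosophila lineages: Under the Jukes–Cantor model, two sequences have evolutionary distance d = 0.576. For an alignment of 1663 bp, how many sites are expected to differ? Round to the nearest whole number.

669

Invert JC69: p = (3/4)(1 − e^(−4d/3)) = 0.75 × (1 − e^(-0.768)) = 0.75 × (1 − 0.463940) = 0.402045.
Expected differing sites = pL ≈ 0.402045 × 1663 = 668.600835 ≈ 669.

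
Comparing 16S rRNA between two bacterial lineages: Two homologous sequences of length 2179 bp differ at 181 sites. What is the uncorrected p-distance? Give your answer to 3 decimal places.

p = 181/2179 = 0.083065… ≈ 0.083 (to 3 d.p.).

0.083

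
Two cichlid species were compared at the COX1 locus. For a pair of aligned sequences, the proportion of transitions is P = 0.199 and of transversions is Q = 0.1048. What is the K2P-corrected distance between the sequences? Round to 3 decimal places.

0.408

Under the Kimura two-parameter model, d = −½ ln(1 − 2P − Q) − ¼ ln(1 − 2Q).
1 − 2P − Q = 0.4972, giving −½ ln(0.4972) = 0.349381.
1 − 2Q = 0.7904, giving −¼ ln(0.7904) = 0.058804.
d = 0.349381 + 0.058804 = 0.408185.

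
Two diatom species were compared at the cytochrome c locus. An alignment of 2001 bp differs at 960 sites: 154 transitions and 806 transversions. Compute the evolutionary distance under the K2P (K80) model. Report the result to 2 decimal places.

P = 154/2001 ≈ 0.076962 and Q = 806/2001 ≈ 0.402799.
Under the Kimura two-parameter model, d = −½ ln(1 − 2P − Q) − ¼ ln(1 − 2Q).
1 − 2P − Q = 0.443277, giving −½ ln(0.443277) = 0.406780.
1 − 2Q = 0.194402, giving −¼ ln(0.194402) = 0.409457.
d = 0.406780 + 0.409457 = 0.816237.

0.82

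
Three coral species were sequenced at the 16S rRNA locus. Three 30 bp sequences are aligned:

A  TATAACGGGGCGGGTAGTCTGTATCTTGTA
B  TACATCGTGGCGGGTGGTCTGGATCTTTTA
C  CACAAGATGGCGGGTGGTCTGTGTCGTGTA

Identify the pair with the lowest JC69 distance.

A–B: 6/30 differ, p = 0.200, d = 0.233.
A–C: 8/30 differ, p = 0.267, d = 0.330.
B–C: 8/30 differ, p = 0.267, d = 0.330.
The smallest distance is between A and B.

A and B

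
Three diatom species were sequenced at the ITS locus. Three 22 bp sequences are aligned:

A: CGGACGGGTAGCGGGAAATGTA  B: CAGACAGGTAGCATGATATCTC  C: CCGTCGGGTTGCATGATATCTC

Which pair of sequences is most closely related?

A–B: 7/22 differ, p = 0.318, d = 0.414.
A–C: 8/22 differ, p = 0.364, d = 0.497.
B–C: 4/22 differ, p = 0.182, d = 0.208.
The smallest distance is between B and C.

B and C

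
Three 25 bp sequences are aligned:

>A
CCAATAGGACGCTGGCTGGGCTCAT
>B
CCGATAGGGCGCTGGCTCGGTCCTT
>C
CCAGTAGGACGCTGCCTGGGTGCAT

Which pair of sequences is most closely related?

A–B: 6/25 differ, p = 0.240, d = 0.289.
A–C: 4/25 differ, p = 0.160, d = 0.180.
B–C: 7/25 differ, p = 0.280, d = 0.351.
The smallest distance is between A and C.

A and C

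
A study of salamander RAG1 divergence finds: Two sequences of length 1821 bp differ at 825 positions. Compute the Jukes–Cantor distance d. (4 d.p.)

0.6949

p = 825/1821 ≈ 0.453048.
d = −(3/4) ln(1 − 4p/3) = −0.75 ln(1 − 0.604064) = −0.75 ln(0.395936)
  = −0.75 × (-0.926503) = 0.694877 substitutions/site.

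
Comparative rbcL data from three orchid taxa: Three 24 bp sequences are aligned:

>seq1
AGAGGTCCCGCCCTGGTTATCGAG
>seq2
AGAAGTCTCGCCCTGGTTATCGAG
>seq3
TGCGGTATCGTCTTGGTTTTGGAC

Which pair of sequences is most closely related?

seq1–seq2: 2/24 differ, p = 0.083, d = 0.088.
seq1–seq3: 9/24 differ, p = 0.375, d = 0.520.
seq2–seq3: 9/24 differ, p = 0.375, d = 0.520.
The smallest distance is between seq1 and seq2.

seq1 and seq2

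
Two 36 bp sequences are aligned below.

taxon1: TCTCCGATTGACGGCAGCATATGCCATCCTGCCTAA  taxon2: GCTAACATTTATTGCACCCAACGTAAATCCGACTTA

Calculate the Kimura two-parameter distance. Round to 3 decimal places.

0.830

Of 36 sites, 5 differences are transitions and 13 are transversions, so P = 5/36 ≈ 0.138889 and Q = 13/36 ≈ 0.361111.
Under the Kimura two-parameter model, d = −½ ln(1 − 2P − Q) − ¼ ln(1 − 2Q).
1 − 2P − Q = 0.361111, giving −½ ln(0.361111) = 0.509285.
1 − 2Q = 0.277778, giving −¼ ln(0.277778) = 0.320233.
d = 0.509285 + 0.320233 = 0.829518.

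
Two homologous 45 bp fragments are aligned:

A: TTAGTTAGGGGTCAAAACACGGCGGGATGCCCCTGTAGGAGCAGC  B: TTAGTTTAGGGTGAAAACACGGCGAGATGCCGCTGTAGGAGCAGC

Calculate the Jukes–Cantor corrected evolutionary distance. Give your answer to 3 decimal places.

0.120

The sequences differ at 5 of 45 sites (7, 8, 13, 25, 32), so p = 5/45 ≈ 0.111111.
d = −(3/4) ln(1 − 4p/3) = −0.75 ln(1 − 0.148148) = −0.75 ln(0.851852)
  = −0.75 × (-0.160342) = 0.120257 substitutions/site.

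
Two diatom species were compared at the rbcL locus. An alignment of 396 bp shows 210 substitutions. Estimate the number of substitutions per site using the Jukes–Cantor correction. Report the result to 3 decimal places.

p = 210/396 ≈ 0.530303.
d = −(3/4) ln(1 − 4p/3) = −0.75 ln(1 − 0.707071) = −0.75 ln(0.292929)
  = −0.75 × (-1.227825) = 0.920869 substitutions/site.

0.921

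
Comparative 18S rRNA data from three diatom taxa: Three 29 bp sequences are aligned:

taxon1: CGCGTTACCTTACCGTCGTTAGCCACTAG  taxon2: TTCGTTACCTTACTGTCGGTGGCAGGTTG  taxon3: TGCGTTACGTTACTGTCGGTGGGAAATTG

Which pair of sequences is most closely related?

taxon1–taxon2: 9/29 differ, p = 0.310, d = 0.401.
taxon1–taxon3: 9/29 differ, p = 0.310, d = 0.401.
taxon2–taxon3: 5/29 differ, p = 0.172, d = 0.196.
The smallest distance is between taxon2 and taxon3.

taxon2 and taxon3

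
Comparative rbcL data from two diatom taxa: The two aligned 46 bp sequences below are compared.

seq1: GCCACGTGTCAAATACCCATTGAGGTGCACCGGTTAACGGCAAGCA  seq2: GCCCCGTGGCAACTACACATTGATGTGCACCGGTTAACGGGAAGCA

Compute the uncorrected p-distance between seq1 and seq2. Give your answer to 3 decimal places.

The sequences differ at 6 of 46 positions (sites 4, 9, 13, 17, 24, 41).
p = 6/46 = 0.130434… ≈ 0.130 (to 3 d.p.).

0.130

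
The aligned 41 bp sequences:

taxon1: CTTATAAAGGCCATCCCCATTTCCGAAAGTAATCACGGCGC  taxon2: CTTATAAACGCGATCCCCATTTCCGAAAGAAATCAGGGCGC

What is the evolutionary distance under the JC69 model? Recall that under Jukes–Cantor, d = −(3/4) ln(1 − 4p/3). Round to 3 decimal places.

The sequences differ at 4 of 41 sites (9, 12, 30, 36), so p = 4/41 ≈ 0.097561.
d = −(3/4) ln(1 − 4p/3) = −0.75 ln(1 − 0.130081) = −0.75 ln(0.869919)
  = −0.75 × (-0.139355) = 0.104516 substitutions/site.

0.105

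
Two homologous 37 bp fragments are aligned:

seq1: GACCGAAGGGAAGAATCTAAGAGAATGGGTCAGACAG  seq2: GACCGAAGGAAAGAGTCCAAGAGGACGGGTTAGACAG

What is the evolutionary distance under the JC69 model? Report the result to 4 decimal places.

The sequences differ at 6 of 37 sites (10, 15, 18, 24, 26, 31), so p = 6/37 ≈ 0.162162.
d = −(3/4) ln(1 − 4p/3) = −0.75 ln(1 − 0.216216) = −0.75 ln(0.783784)
  = −0.75 × (-0.243622) = 0.182717 substitutions/site.

0.1827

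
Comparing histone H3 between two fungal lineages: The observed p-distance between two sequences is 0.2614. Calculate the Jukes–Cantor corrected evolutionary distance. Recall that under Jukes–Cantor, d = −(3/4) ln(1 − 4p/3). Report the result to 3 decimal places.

0.321

d = −(3/4) ln(1 − 4p/3) = −0.75 ln(1 − 0.348533) = −0.75 ln(0.651467)
  = −0.75 × (-0.428529) = 0.321397 substitutions/site.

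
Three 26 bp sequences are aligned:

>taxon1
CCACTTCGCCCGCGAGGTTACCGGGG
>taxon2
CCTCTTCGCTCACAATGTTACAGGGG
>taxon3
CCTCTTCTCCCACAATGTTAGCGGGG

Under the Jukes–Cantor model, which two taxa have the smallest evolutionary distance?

taxon2 and taxon3

taxon1–taxon2: 6/26 differ, p = 0.231, d = 0.276.
taxon1–taxon3: 6/26 differ, p = 0.231, d = 0.276.
taxon2–taxon3: 4/26 differ, p = 0.154, d = 0.172.
The smallest distance is between taxon2 and taxon3.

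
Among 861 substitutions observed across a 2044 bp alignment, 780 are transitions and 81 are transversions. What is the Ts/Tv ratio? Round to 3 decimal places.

R = 780/81 = 9.629629… ≈ 9.630 (to 3 d.p.).

9.630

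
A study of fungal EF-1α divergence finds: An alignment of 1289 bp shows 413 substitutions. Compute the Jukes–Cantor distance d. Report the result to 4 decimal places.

p = 413/1289 ≈ 0.320403.
d = −(3/4) ln(1 − 4p/3) = −0.75 ln(1 − 0.427204) = −0.75 ln(0.572796)
  = −0.75 × (-0.557226) = 0.417920 substitutions/site.

0.4179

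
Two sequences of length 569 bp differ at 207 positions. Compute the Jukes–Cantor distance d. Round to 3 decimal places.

0.498

p = 207/569 ≈ 0.363796.
d = −(3/4) ln(1 − 4p/3) = −0.75 ln(1 − 0.485061) = −0.75 ln(0.514939)
  = −0.75 × (-0.663707) = 0.497780 substitutions/site.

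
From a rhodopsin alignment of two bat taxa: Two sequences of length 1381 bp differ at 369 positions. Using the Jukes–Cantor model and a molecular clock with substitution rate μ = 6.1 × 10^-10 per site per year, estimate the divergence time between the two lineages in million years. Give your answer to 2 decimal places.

270.78

p = 369/1381 ≈ 0.267198.
d = −(3/4) ln(1 − 4p/3) = −0.75 ln(1 − 0.356264) = −0.75 ln(0.643736)
  = −0.75 × (-0.440467) = 0.330350 substitutions/site.
Under a molecular clock d = 2μt, so t = d/(2μ) = 0.330350 / (2 × 6.1 × 10^-10) = 270.78 million years.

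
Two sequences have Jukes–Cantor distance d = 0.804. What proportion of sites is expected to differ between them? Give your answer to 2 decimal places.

p = (3/4)(1 − e^(−4d/3)) = 0.75 × (1 − e^(-1.072)) = 0.75 × (1 − 0.342323) = 0.493258.

0.49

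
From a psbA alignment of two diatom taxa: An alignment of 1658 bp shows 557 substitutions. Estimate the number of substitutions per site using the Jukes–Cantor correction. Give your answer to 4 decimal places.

0.4456

p = 557/1658 ≈ 0.335947.
d = −(3/4) ln(1 − 4p/3) = −0.75 ln(1 − 0.447929) = −0.75 ln(0.552071)
  = −0.75 × (-0.594079) = 0.445559 substitutions/site.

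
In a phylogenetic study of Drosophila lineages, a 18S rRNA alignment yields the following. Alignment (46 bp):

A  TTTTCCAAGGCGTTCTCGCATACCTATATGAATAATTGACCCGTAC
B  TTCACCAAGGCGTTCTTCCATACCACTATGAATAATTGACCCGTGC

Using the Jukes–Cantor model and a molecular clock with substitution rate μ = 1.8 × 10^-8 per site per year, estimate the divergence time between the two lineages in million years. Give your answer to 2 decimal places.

4.72

The sequences differ at 7 of 46 sites (3, 4, 17, 18, 25, 26, 45), so p = 7/46 ≈ 0.152174.
d = −(3/4) ln(1 − 4p/3) = −0.75 ln(1 − 0.202899) = −0.75 ln(0.797101)
  = −0.75 × (-0.226774) = 0.170081 substitutions/site.
Under a molecular clock d = 2μt, so t = d/(2μ) = 0.170081 / (2 × 1.8 × 10^-8) = 4.72 million years.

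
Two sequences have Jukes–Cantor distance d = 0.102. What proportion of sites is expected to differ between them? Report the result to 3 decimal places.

p = (3/4)(1 − e^(−4d/3)) = 0.75 × (1 − e^(-0.136)) = 0.75 × (1 − 0.872843) = 0.095368.

0.095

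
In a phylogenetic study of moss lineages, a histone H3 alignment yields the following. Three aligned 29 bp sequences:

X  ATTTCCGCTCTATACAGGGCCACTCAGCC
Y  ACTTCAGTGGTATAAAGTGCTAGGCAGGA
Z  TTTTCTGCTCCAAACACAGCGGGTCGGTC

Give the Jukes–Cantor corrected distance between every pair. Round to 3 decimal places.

X–Y: 12/29 sites differ → p ≈ 0.413793, d = −0.75 ln(1 − 0.551724) = 0.601760 ≈ 0.602.
X–Z: 11/29 sites differ → p ≈ 0.37931, d = −0.75 ln(1 − 0.505747) = 0.528531 ≈ 0.529.
Y–Z: 17/29 sites differ → p ≈ 0.586207, d = −0.75 ln(1 − 0.781609) = 1.141101 ≈ 1.141.

d(X,Y) = 0.602, d(X,Z) = 0.529, d(Y,Z) = 1.141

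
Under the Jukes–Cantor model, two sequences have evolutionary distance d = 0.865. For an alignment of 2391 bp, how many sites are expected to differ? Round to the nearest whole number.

Invert JC69: p = (3/4)(1 − e^(−4d/3)) = 0.75 × (1 − e^(-1.153333)) = 0.75 × (1 − 0.315583) = 0.513313.
Expected differing sites = pL ≈ 0.513313 × 2391 = 1227.331383 ≈ 1227.

1227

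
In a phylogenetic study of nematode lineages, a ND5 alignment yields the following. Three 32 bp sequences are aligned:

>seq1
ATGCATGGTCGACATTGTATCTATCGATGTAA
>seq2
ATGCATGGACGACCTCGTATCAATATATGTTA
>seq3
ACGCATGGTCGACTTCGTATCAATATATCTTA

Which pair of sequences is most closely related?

seq1–seq2: 7/32 differ, p = 0.219, d = 0.259.
seq1–seq3: 8/32 differ, p = 0.250, d = 0.304.
seq2–seq3: 4/32 differ, p = 0.125, d = 0.137.
The smallest distance is between seq2 and seq3.

seq2 and seq3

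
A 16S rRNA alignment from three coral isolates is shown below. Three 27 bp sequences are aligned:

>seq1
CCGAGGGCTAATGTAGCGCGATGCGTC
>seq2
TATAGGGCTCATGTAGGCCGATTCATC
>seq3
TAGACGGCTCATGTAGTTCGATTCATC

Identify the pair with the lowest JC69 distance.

seq1–seq2: 8/27 differ, p = 0.296, d = 0.377.
seq1–seq3: 8/27 differ, p = 0.296, d = 0.377.
seq2–seq3: 4/27 differ, p = 0.148, d = 0.165.
The smallest distance is between seq2 and seq3.

seq2 and seq3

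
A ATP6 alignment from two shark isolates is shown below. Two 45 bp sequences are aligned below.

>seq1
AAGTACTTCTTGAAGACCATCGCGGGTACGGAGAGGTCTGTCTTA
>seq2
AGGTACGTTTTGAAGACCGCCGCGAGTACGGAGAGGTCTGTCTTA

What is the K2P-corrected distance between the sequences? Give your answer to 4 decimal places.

0.1515

Of 45 sites, 5 differences are transitions and 1 are transversions, so P = 5/45 ≈ 0.111111 and Q = 1/45 ≈ 0.022222.
Under the Kimura two-parameter model, d = −½ ln(1 − 2P − Q) − ¼ ln(1 − 2Q).
1 − 2P − Q = 0.755556, giving −½ ln(0.755556) = 0.140151.
1 − 2Q = 0.955556, giving −¼ ln(0.955556) = 0.011365.
d = 0.140151 + 0.011365 = 0.151516.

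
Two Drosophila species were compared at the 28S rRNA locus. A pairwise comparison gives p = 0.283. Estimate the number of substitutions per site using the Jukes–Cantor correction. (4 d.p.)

d = −(3/4) ln(1 − 4p/3) = −0.75 ln(1 − 0.377333) = −0.75 ln(0.622667)
  = −0.75 × (-0.473743) = 0.355307 substitutions/site.

0.3553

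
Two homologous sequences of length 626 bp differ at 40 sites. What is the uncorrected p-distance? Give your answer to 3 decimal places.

0.064

p = 40/626 = 0.063897… ≈ 0.064 (to 3 d.p.).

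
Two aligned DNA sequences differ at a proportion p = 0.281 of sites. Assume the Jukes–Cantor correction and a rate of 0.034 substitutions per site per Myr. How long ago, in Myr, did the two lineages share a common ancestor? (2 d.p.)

5.18

d = −(3/4) ln(1 − 4p/3) = −0.75 ln(1 − 0.374667) = −0.75 ln(0.625333)
  = −0.75 × (-0.469471) = 0.352103 substitutions/site.
Under a molecular clock d = 2μt, so t = d/(2μ) = 0.352103 / (2 × 0.034) = 5.18 Myr.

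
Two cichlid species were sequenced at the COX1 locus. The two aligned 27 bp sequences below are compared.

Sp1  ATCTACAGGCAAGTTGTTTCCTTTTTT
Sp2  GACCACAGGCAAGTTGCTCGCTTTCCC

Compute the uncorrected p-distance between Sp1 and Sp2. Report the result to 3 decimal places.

0.333

The sequences differ at 9 of 27 positions (sites 1, 2, 4, 17, 19, 20, 25, 26, 27).
p = 9/27 = 0.333333… ≈ 0.333 (to 3 d.p.).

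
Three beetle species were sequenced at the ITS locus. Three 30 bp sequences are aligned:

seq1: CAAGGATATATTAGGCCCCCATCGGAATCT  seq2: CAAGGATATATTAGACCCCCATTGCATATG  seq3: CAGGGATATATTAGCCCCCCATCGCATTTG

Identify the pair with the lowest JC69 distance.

seq2 and seq3

seq1–seq2: 7/30 differ, p = 0.233, d = 0.280.
seq1–seq3: 6/30 differ, p = 0.200, d = 0.233.
seq2–seq3: 4/30 differ, p = 0.133, d = 0.147.
The smallest distance is between seq2 and seq3.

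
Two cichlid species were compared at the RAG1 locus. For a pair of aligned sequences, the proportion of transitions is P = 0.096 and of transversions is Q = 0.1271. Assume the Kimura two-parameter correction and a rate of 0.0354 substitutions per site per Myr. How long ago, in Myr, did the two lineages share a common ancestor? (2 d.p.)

3.75

Under the Kimura two-parameter model, d = −½ ln(1 − 2P − Q) − ¼ ln(1 − 2Q).
1 − 2P − Q = 0.6809, giving −½ ln(0.6809) = 0.192170.
1 − 2Q = 0.7458, giving −¼ ln(0.7458) = 0.073324.
d = 0.192170 + 0.073324 = 0.265494.
Under a molecular clock d = 2μt, so t = d/(2μ) = 0.265494 / (2 × 0.0354) = 3.75 Myr.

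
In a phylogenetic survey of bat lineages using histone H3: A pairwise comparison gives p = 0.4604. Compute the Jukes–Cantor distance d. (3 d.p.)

0.714

d = −(3/4) ln(1 − 4p/3) = −0.75 ln(1 − 0.613867) = −0.75 ln(0.386133)
  = −0.75 × (-0.951573) = 0.713680 substitutions/site.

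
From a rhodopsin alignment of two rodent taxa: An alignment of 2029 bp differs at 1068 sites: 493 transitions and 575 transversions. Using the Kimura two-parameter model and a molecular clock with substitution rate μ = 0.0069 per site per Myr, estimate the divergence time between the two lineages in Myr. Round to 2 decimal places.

P = 493/2029 ≈ 0.242977 and Q = 575/2029 ≈ 0.283391.
Under the Kimura two-parameter model, d = −½ ln(1 − 2P − Q) − ¼ ln(1 − 2Q).
1 − 2P − Q = 0.230655, giving −½ ln(0.230655) = 0.733416.
1 − 2Q = 0.433218, giving −¼ ln(0.433218) = 0.209129.
d = 0.733416 + 0.209129 = 0.942545.
Under a molecular clock d = 2μt, so t = d/(2μ) = 0.942545 / (2 × 0.0069) = 68.30 Myr.

68.30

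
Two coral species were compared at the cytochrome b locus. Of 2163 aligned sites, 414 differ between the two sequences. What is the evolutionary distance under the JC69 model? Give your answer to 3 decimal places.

0.221

p = 414/2163 ≈ 0.191401.
d = −(3/4) ln(1 − 4p/3) = −0.75 ln(1 − 0.255201) = −0.75 ln(0.744799)
  = −0.75 × (-0.294641) = 0.220981 substitutions/site.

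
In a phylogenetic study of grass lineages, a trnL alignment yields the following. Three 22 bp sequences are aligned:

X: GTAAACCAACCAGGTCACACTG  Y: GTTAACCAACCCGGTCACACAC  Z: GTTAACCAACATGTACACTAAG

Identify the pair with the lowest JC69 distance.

X–Y: 4/22 differ, p = 0.182, d = 0.208.
X–Z: 8/22 differ, p = 0.364, d = 0.497.
Y–Z: 7/22 differ, p = 0.318, d = 0.414.
The smallest distance is between X and Y.

X and Y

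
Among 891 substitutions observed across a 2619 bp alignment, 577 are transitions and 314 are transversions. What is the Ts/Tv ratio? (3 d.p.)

1.838

R = 577/314 = 1.837579… ≈ 1.838 (to 3 d.p.).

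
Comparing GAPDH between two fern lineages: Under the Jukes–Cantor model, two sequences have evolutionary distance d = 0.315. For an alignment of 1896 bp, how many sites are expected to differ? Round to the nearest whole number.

Invert JC69: p = (3/4)(1 − e^(−4d/3)) = 0.75 × (1 − e^(-0.42)) = 0.75 × (1 − 0.657047) = 0.257215.
Expected differing sites = pL ≈ 0.257215 × 1896 = 487.67964 ≈ 488.

488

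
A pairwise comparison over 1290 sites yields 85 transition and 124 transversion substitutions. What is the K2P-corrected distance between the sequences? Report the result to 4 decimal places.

P = 85/1290 ≈ 0.065891 and Q = 124/1290 ≈ 0.096124.
Under the Kimura two-parameter model, d = −½ ln(1 − 2P − Q) − ¼ ln(1 − 2Q).
1 − 2P − Q = 0.772094, giving −½ ln(0.772094) = 0.129324.
1 − 2Q = 0.807752, giving −¼ ln(0.807752) = 0.053375.
d = 0.129324 + 0.053375 = 0.182699.

0.1827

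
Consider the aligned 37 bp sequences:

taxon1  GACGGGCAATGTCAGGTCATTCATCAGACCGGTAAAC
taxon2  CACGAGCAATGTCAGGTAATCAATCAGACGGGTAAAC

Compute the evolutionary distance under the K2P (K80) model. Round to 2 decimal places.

0.18

Of 37 sites, 2 differences are transitions and 4 are transversions, so P = 2/37 ≈ 0.054054 and Q = 4/37 ≈ 0.108108.
Under the Kimura two-parameter model, d = −½ ln(1 − 2P − Q) − ¼ ln(1 − 2Q).
1 − 2P − Q = 0.783784, giving −½ ln(0.783784) = 0.121811.
1 − 2Q = 0.783784, giving −¼ ln(0.783784) = 0.060905.
d = 0.121811 + 0.060905 = 0.182716.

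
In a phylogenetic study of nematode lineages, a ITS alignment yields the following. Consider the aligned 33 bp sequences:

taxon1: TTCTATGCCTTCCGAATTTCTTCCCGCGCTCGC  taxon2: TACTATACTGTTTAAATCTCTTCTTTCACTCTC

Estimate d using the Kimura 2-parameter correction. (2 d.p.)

0.62

Of 33 sites, 9 differences are transitions and 4 are transversions, so P = 9/33 ≈ 0.272727 and Q = 4/33 ≈ 0.121212.
Under the Kimura two-parameter model, d = −½ ln(1 − 2P − Q) − ¼ ln(1 − 2Q).
1 − 2P − Q = 0.333334, giving −½ ln(0.333334) = 0.549305.
1 − 2Q = 0.757576, giving −¼ ln(0.757576) = 0.069408.
d = 0.549305 + 0.069408 = 0.618713.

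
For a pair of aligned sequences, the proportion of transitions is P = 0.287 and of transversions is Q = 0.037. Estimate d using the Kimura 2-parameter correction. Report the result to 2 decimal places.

Under the Kimura two-parameter model, d = −½ ln(1 − 2P − Q) − ¼ ln(1 − 2Q).
1 − 2P − Q = 0.389, giving −½ ln(0.389) = 0.472088.
1 − 2Q = 0.926, giving −¼ ln(0.926) = 0.019220.
d = 0.472088 + 0.019220 = 0.491308.

0.49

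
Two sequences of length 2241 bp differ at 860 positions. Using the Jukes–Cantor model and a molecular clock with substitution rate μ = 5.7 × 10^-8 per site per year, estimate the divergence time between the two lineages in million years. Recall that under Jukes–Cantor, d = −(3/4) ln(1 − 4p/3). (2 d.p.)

4.72

p = 860/2241 ≈ 0.383757.
d = −(3/4) ln(1 − 4p/3) = −0.75 ln(1 − 0.511676) = −0.75 ln(0.488324)
  = −0.75 × (-0.716776) = 0.537582 substitutions/site.
Under a molecular clock d = 2μt, so t = d/(2μ) = 0.537582 / (2 × 5.7 × 10^-8) = 4.72 million years.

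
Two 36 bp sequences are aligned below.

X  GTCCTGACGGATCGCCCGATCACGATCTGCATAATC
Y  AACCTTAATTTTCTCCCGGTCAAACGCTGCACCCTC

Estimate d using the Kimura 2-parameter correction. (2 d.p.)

0.68

Of 36 sites, 4 differences are transitions and 12 are transversions, so P = 4/36 ≈ 0.111111 and Q = 12/36 ≈ 0.333333.
Under the Kimura two-parameter model, d = −½ ln(1 − 2P − Q) − ¼ ln(1 − 2Q).
1 − 2P − Q = 0.444445, giving −½ ln(0.444445) = 0.405464.
1 − 2Q = 0.333334, giving −¼ ln(0.333334) = 0.274653.
d = 0.405464 + 0.274653 = 0.680117.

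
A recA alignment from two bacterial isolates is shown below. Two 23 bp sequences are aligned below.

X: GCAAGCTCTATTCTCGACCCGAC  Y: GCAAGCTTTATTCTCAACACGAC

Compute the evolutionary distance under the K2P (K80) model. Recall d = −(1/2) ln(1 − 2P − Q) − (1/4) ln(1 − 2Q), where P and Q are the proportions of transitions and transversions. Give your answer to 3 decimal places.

Of 23 sites, 2 differences are transitions and 1 are transversions, so P = 2/23 ≈ 0.086957 and Q = 1/23 ≈ 0.043478.
Under the Kimura two-parameter model, d = −½ ln(1 − 2P − Q) − ¼ ln(1 − 2Q).
1 − 2P − Q = 0.782608, giving −½ ln(0.782608) = 0.122562.
1 − 2Q = 0.913044, giving −¼ ln(0.913044) = 0.022743.
d = 0.122562 + 0.022743 = 0.145305.

0.145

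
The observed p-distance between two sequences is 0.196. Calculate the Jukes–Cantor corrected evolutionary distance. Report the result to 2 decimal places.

0.23

d = −(3/4) ln(1 − 4p/3) = −0.75 ln(1 − 0.261333) = −0.75 ln(0.738667)
  = −0.75 × (-0.302908) = 0.227181 substitutions/site.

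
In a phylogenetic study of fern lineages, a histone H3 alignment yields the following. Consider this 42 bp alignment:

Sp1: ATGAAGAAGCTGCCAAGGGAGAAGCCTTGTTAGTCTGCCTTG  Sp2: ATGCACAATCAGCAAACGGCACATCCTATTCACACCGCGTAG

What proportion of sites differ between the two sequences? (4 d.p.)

0.4286

The sequences differ at 18 of 42 positions.
p = 18/42 = 0.428571… ≈ 0.4286 (to 4 d.p.).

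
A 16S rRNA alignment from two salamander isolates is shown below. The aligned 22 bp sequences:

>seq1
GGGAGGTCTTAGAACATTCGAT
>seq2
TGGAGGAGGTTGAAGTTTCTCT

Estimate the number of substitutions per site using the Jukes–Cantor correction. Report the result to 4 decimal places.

0.5913

The sequences differ at 9 of 22 sites (1, 7, 8, 9, 11, 15, 16, 20, 21), so p = 9/22 ≈ 0.409091.
d = −(3/4) ln(1 − 4p/3) = −0.75 ln(1 − 0.545455) = −0.75 ln(0.454545)
  = −0.75 × (-0.788458) = 0.591344 substitutions/site.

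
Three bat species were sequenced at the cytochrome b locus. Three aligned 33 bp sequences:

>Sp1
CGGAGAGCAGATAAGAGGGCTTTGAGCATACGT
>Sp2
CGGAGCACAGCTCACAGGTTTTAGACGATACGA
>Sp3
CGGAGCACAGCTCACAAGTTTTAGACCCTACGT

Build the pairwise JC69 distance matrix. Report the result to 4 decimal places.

Sp1–Sp2: 11/33 sites differ → p ≈ 0.333333, d = −0.75 ln(1 − 0.444444) = 0.440839 ≈ 0.4408.
Sp1–Sp3: 11/33 sites differ → p ≈ 0.333333, d = −0.75 ln(1 − 0.444444) = 0.440839 ≈ 0.4408.
Sp2–Sp3: 4/33 sites differ → p ≈ 0.121212, d = −0.75 ln(1 − 0.161616) = 0.132209 ≈ 0.1322.

d(Sp1,Sp2) = 0.4408, d(Sp1,Sp3) = 0.4408, d(Sp2,Sp3) = 0.1322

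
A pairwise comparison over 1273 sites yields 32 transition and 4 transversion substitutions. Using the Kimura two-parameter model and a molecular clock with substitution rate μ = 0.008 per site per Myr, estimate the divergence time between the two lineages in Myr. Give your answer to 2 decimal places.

P = 32/1273 ≈ 0.025137 and Q = 4/1273 ≈ 0.003142.
Under the Kimura two-parameter model, d = −½ ln(1 − 2P − Q) − ¼ ln(1 − 2Q).
1 − 2P − Q = 0.946584, giving −½ ln(0.946584) = 0.027448.
1 − 2Q = 0.993716, giving −¼ ln(0.993716) = 0.001576.
d = 0.027448 + 0.001576 = 0.029024.
Under a molecular clock d = 2μt, so t = d/(2μ) = 0.029024 / (2 × 0.008) = 1.81 Myr.

1.81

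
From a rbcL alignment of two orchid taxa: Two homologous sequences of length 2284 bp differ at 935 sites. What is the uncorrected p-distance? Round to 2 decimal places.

0.41

p = 935/2284 = 0.409369… ≈ 0.41 (to 2 d.p.).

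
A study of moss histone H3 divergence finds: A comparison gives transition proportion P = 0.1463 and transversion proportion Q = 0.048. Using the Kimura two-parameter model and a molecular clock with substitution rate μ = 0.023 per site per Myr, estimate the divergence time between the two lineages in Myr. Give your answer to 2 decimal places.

5.07

Under the Kimura two-parameter model, d = −½ ln(1 − 2P − Q) − ¼ ln(1 − 2Q).
1 − 2P − Q = 0.6594, giving −½ ln(0.6594) = 0.208212.
1 − 2Q = 0.904, giving −¼ ln(0.904) = 0.025231.
d = 0.208212 + 0.025231 = 0.233443.
Under a molecular clock d = 2μt, so t = d/(2μ) = 0.233443 / (2 × 0.023) = 5.07 Myr.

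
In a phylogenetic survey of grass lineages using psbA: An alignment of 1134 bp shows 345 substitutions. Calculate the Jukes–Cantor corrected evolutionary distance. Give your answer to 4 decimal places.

p = 345/1134 ≈ 0.304233.
d = −(3/4) ln(1 − 4p/3) = −0.75 ln(1 − 0.405644) = −0.75 ln(0.594356)
  = −0.75 × (-0.520277) = 0.390208 substitutions/site.

0.3902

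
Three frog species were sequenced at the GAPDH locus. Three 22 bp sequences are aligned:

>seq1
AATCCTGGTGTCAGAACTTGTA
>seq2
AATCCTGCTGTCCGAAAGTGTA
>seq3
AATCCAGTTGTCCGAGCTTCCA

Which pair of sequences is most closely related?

seq1 and seq2

seq1–seq2: 4/22 differ, p = 0.182, d = 0.208.
seq1–seq3: 6/22 differ, p = 0.273, d = 0.339.
seq2–seq3: 7/22 differ, p = 0.318, d = 0.414.
The smallest distance is between seq1 and seq2.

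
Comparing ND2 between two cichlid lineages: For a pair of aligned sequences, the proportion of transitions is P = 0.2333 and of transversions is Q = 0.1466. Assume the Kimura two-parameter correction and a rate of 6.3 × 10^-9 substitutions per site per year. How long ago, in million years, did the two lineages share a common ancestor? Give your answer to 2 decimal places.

Under the Kimura two-parameter model, d = −½ ln(1 − 2P − Q) − ¼ ln(1 − 2Q).
1 − 2P − Q = 0.3868, giving −½ ln(0.3868) = 0.474924.
1 − 2Q = 0.7068, giving −¼ ln(0.7068) = 0.086752.
d = 0.474924 + 0.086752 = 0.561676.
Under a molecular clock d = 2μt, so t = d/(2μ) = 0.561676 / (2 × 6.3 × 10^-9) = 44.58 million years.

44.58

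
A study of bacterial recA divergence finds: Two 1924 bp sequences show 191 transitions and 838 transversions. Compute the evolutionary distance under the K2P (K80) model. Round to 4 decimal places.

1.0149

P = 191/1924 ≈ 0.099272 and Q = 838/1924 ≈ 0.435551.
Under the Kimura two-parameter model, d = −½ ln(1 − 2P − Q) − ¼ ln(1 − 2Q).
1 − 2P − Q = 0.365905, giving −½ ln(0.365905) = 0.502691.
1 − 2Q = 0.128898, giving −¼ ln(0.128898) = 0.512183.
d = 0.502691 + 0.512183 = 1.014874.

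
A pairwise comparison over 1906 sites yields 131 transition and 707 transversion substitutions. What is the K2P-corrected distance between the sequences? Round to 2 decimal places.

0.69

P = 131/1906 ≈ 0.06873 and Q = 707/1906 ≈ 0.370934.
Under the Kimura two-parameter model, d = −½ ln(1 − 2P − Q) − ¼ ln(1 − 2Q).
1 − 2P − Q = 0.491606, giving −½ ln(0.491606) = 0.355039.
1 − 2Q = 0.258132, giving −¼ ln(0.258132) = 0.338571.
d = 0.355039 + 0.338571 = 0.693610.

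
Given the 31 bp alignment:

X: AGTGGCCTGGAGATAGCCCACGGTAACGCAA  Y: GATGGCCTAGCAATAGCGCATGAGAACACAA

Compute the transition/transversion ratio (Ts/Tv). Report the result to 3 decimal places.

Transitions are A↔G and C↔T; transversions are all other mismatches.
Transitions: 7. Transversions: 3.
R = 7/3 = 2.333333… ≈ 2.333 (to 3 d.p.).

2.333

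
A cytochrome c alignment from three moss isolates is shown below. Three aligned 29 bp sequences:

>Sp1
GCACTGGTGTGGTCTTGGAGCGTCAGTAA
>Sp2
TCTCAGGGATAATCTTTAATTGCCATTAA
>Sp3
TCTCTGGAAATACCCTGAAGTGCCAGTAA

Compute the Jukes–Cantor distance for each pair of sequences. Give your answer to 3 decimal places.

Sp1–Sp2: 13/29 sites differ → p ≈ 0.448276, d = −0.75 ln(1 − 0.597701) = 0.682920 ≈ 0.683.
Sp1–Sp3: 12/29 sites differ → p ≈ 0.413793, d = −0.75 ln(1 − 0.551724) = 0.601760 ≈ 0.602.
Sp2–Sp3: 9/29 sites differ → p ≈ 0.310345, d = −0.75 ln(1 − 0.413793) = 0.400562 ≈ 0.401.

d(Sp1,Sp2) = 0.683, d(Sp1,Sp3) = 0.602, d(Sp2,Sp3) = 0.401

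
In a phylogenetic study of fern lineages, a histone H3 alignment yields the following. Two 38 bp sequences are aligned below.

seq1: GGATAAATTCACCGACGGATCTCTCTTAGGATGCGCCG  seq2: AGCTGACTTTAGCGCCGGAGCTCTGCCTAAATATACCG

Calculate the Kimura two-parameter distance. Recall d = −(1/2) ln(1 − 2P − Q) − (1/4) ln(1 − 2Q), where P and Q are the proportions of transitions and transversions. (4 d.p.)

0.7347

Of 38 sites, 10 differences are transitions and 7 are transversions, so P = 10/38 ≈ 0.263158 and Q = 7/38 ≈ 0.184211.
Under the Kimura two-parameter model, d = −½ ln(1 − 2P − Q) − ¼ ln(1 − 2Q).
1 − 2P − Q = 0.289473, giving −½ ln(0.289473) = 0.619847.
1 − 2Q = 0.631578, giving −¼ ln(0.631578) = 0.114883.
d = 0.619847 + 0.114883 = 0.734730.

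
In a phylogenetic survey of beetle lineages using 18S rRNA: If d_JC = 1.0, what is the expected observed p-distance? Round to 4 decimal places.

0.5523

p = (3/4)(1 − e^(−4d/3)) = 0.75 × (1 − e^(-1.333333)) = 0.75 × (1 − 0.263597) = 0.552302.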